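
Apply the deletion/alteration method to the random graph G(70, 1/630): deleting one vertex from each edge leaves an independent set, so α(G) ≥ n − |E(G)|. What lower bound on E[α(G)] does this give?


E[|E(G)|] = C(70, 2)·p = 2415 · (1/630) = 23/6.
E[α(G)] ≥ n − E[|E(G)|] = 70 − 23/6 = 397/6.
Numerically: ≈ 66.16667.
(This is only a lower bound; the true E[α(G)] may be larger.)

E[α(G)] ≥ 397/6 ≈ 66.16667.


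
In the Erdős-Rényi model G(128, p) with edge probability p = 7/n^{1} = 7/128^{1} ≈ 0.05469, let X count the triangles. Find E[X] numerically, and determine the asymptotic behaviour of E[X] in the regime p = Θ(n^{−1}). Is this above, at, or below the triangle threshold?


Number of potential triangles: C(128, 3) = 341376.
Each occurs with probability p³ ≈ (0.05469)³ ≈ 1.635551e-04.
By linearity: E[X] = C(128, 3)·p³ ≈ 341376 · 1.635551e-04 ≈ 55.8338.
Here α = 1, so p = 7/n is exactly at the triangle threshold p ~ 1/n. Asymptotically E[X] → c³/6 = 7³/6 = 343/6 ≈ 57.1667, a bounded constant. In this regime the triangle count is asymptotically Poisson(c³/6).

E[X] ≈ 55.8338; in regime p = Θ(1/n^{1}) E[X] stays bounded (at the triangle threshold p ~ 1/n).


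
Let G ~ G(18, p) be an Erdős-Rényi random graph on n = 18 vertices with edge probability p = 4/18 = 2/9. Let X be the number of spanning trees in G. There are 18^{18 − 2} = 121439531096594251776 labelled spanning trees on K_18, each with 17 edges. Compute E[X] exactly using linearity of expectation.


K_18 has 18^{18 − 2} = 121439531096594251776 labelled spanning trees.
For each such spanning tree H, let X_H = 1 if all 17 edges of H are present in G. Then P[X_H = 1] = p^{17} = (2/9)^{17} = 131072/16677181699666569.
By linearity: E[X] = Σ_H E[X_H] = 121439531096594251776 · p^{17} = 121439531096594251776 · 131072/16677181699666569 = 8589934592/9.
Numerically: E[X] ≈ 9.544e+08.

E[X] = 121439531096594251776 · (2/9)^{17} = 8589934592/9 ≈ 9.544e+08.


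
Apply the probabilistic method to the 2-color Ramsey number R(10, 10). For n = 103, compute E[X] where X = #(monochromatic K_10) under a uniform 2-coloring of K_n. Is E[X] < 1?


E[X] = C(103, 10) · 2^{1 − 45} = 23591276125340 · 2^{−44} = 23591276125340/17592186044416.
As a reduced fraction: E[X] = 5897819031335/4398046511104 ≈ 1.34101.
Is E[X] < 1? NO.
Since E[X] ≥ 1, the first-moment bound is inconclusive at n = 103; it does NOT by itself certify R(10, 10) > 103.

E[X] = 5897819031335/4398046511104 ≈ 1.34101; E[X] ≥ 1; first-moment method inconclusive here.


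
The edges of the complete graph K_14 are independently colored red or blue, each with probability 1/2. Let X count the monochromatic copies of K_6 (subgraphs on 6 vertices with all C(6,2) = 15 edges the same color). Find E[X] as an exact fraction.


Let X = Σ_S X_S over the C(14, 6) = 3003 subsets S of size 6, where X_S = 1 if the K_6 on S is monochromatic.
For a fixed S, the K_6 on S has C(6, 2) = 15 edges. P[all 15 edges red] = (1/2)^15, and likewise for blue, so P[monochromatic] = 2·(1/2)^15 = 2^{1 − 15} = 1/16384.
Summing: E[X] = C(14, 6) · 2^{1 − 15} = 3003 · 1/16384 = 3003/16384.
Numerically: E[X] ≈ 0.18329.

E[X] = C(14,6)·2^(1−C(6,2)) = 3003/16384 ≈ 0.18329.


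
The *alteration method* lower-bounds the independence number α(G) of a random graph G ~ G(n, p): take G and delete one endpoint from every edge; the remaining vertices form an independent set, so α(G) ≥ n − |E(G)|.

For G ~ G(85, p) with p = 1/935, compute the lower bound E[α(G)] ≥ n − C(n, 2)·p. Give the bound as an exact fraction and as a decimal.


E[|E(G)|] = C(85, 2)·p = 3570 · (1/935) = 42/11.
E[α(G)] ≥ n − E[|E(G)|] = 85 − 42/11 = 893/11.
Numerically: ≈ 81.18182.
(This is only a lower bound; the true E[α(G)] may be larger.)

E[α(G)] ≥ 893/11 ≈ 81.18182.


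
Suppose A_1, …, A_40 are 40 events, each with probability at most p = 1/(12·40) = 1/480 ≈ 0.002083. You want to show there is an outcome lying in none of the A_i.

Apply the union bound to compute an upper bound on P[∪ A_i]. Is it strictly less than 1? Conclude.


Union bound: P[∪_{i=1}^{40} A_i] ≤ Σ_i P[A_i] ≤ 40·p = 40·(1/480) = 1/12.
Numerically: 1/12 ≈ 0.083333.
Is 1/12 < 1? YES.
Since P[∪ A_i] ≤ 1/12 < 1, the complement has P[∩ A_i^c] ≥ 1 − 1/12 = 11/12 > 0, so some outcome avoids every A_i.

40·p = 1/12 ≈ 0.083333; existence CERTIFIED by the union bound.


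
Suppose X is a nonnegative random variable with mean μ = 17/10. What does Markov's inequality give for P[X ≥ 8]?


μ = E[X] = 17/10, a = 8.
Markov: P[X ≥ 8] ≤ μ/a = (17/10)/8 = 17/80.
Numerically: ≈ 0.212500.
(Since a = 8 > μ = 1.700000, the bound 17/80 is < 1 and informative.)

P[X ≥ 8] ≤ 17/80 ≈ 0.212500.


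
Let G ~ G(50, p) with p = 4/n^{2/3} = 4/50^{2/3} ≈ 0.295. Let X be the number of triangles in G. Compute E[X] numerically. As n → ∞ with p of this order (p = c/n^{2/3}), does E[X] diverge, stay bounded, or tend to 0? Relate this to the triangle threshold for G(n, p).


Number of potential triangles: C(50, 3) = 19600.
Each occurs with probability p³ ≈ (0.295)³ ≈ 2.56000e-02.
By linearity: E[X] = C(50, 3)·p³ ≈ 19600 · 2.56000e-02 ≈ 501.760.
Since α = 2/3 < 1, p = c/n^{2/3} ≫ 1/n is above the triangle threshold p ~ 1/n. Asymptotically E[X] ~ (c³/6)·n^{3(1−α)} = (4³/6)·n^{1} → ∞; triangles are abundant w.h.p.

E[X] ≈ 501.760; in regime p = Θ(1/n^{2/3}) E[X] diverges (above the triangle threshold p ~ 1/n).


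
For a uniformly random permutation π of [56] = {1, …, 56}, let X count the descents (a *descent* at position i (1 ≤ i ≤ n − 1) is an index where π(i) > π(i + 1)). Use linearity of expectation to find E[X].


Write X = Σ X_I over i = 1, …, 55, with X_I the indicator of one descent.
There are 55 indicators.
For each fixed i, the pair (π(i), π(i+1)) is a uniformly random ordered pair of distinct values from {1, …, 56}; by symmetry P[π(i) > π(i+1)] = 1/2.
By linearity: E[X] = 55 · (1/2) = (56 − 1) · (1/2) = 55/2 ≈ 27.500000.

E[X] = 55/2 = 27.500000.


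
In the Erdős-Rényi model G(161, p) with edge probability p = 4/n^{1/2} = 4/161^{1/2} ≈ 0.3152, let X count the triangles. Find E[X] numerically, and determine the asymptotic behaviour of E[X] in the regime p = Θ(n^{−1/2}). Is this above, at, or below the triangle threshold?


Number of potential triangles: C(161, 3) = 682640.
Each occurs with probability p³ ≈ (0.3152)³ ≈ 3.132861e-02.
By linearity: E[X] = C(161, 3)·p³ ≈ 682640 · 3.132861e-02 ≈ 21386.1640.
Since α = 1/2 < 1, p = c/n^{1/2} ≫ 1/n is above the triangle threshold p ~ 1/n. Asymptotically E[X] ~ (c³/6)·n^{3(1−α)} = (4³/6)·n^{1.5} → ∞; triangles are abundant w.h.p.

E[X] ≈ 21386.1640; in regime p = Θ(1/n^{1/2}) E[X] diverges (above the triangle threshold p ~ 1/n).


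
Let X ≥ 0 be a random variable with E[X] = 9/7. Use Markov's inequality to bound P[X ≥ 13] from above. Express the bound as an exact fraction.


μ = E[X] = 9/7, a = 13.
Markov: P[X ≥ 13] ≤ μ/a = (9/7)/13 = 9/91.
Numerically: ≈ 0.0989.
(Since a = 13 > μ = 1.2857, the bound 9/91 is < 1 and informative.)

P[X ≥ 13] ≤ 9/91 ≈ 0.0989.


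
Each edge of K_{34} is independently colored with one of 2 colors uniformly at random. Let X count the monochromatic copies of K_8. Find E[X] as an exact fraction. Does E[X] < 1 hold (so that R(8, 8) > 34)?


E[X] = C(34, 8) · 2^{1 − 28} = 18156204 · 2^{−27} = 18156204/134217728.
As a reduced fraction: E[X] = 4539051/33554432 ≈ 0.1353.
Is E[X] < 1? YES.
Since E[X] < 1, there exists a 2-coloring of K_{34} with no monochromatic K_8; hence R(8, 8) > 34.

E[X] = 4539051/33554432 ≈ 0.1353; E[X] < 1, so R(8, 8) > 34.


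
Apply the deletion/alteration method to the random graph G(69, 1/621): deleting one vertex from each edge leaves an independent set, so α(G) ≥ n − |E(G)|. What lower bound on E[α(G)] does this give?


E[|E(G)|] = C(69, 2)·p = 2346 · (1/621) = 34/9.
E[α(G)] ≥ n − E[|E(G)|] = 69 − 34/9 = 587/9.
Numerically: ≈ 65.222.
(This is only a lower bound; the true E[α(G)] may be larger.)

E[α(G)] ≥ 587/9 ≈ 65.222.


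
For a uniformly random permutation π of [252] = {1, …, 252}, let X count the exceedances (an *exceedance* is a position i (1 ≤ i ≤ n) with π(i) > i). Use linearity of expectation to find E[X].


Write X = Σ_{i=1}^{252} X_i, where X_i = 1_{π(i) > i}.
For each fixed i, π(i) is uniform over {1, …, 252} (marginal of a uniform permutation), so P[π(i) > i] = (n − i)/n. Summing: Σ_{i=1}^{252} (n − i)/n = (0 + 1 + … + 251)/252 = 252(252 − 1)/(2·252) = (252 − 1)/2.
Hence E[X] = Σ_{i=1}^{252} (252 − i)/252 = 251/2 ≈ 125.500000.

E[X] = 251/2 = 125.500000.


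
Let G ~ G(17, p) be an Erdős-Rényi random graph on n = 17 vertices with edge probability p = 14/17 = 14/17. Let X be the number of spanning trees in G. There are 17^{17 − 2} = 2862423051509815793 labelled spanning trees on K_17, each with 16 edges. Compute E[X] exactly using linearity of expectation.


K_17 has 17^{17 − 2} = 2862423051509815793 labelled spanning trees.
For each such spanning tree H, let X_H = 1 if all 16 edges of H are present in G. Then P[X_H = 1] = p^{16} = (14/17)^{16} = 2177953337809371136/48661191875666868481.
Summing the indicators: E[X] = Σ_H E[X_H] = 2862423051509815793 · p^{16} = 2862423051509815793 · 2177953337809371136/48661191875666868481 = 2177953337809371136/17.
Numerically: E[X] ≈ 1.28e+17.

E[X] = 2862423051509815793 · (14/17)^{16} = 2177953337809371136/17 ≈ 1.28e+17.


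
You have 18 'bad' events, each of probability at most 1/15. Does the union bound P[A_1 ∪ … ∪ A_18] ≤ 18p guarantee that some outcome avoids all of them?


Union bound: P[∪_{i=1}^{18} A_i] ≤ Σ_i P[A_i] ≤ 18·p = 18·(1/15) = 6/5.
Numerically: 6/5 ≈ 1.200.
Is 6/5 < 1? NO.
Since the bound 6/5 is ≥ 1, the union bound is uninformative here; it does NOT by itself certify existence.

18·p = 6/5 ≈ 1.200; existence NOT certified by the union bound.


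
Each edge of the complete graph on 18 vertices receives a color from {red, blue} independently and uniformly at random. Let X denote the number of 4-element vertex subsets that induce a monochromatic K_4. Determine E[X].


Let X = Σ_S X_S over the C(18, 4) = 3060 subsets S of size 4, where X_S = 1 if the K_4 on S is monochromatic.
For a fixed S, the K_4 on S has C(4, 2) = 6 edges. P[all 6 edges red] = (1/2)^6, and likewise for blue, so P[monochromatic] = 2·(1/2)^6 = 2^{1 − 6} = 1/32.
Summing: E[X] = C(18, 4) · 2^{1 − 6} = 3060 · 1/32 = 765/8.
Numerically: E[X] ≈ 95.625000.

E[X] = C(18,4)·2^(1−C(4,2)) = 765/8 ≈ 95.625000.


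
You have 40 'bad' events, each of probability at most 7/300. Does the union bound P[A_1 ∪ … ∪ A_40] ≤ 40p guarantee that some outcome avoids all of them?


Union bound: P[∪_{i=1}^{40} A_i] ≤ Σ_i P[A_i] ≤ 40·p = 40·(7/300) = 14/15.
Numerically: 14/15 ≈ 0.9333333.
Is 14/15 < 1? YES.
Since P[∪ A_i] ≤ 14/15 < 1, the complement has P[∩ A_i^c] ≥ 1 − 14/15 = 1/15 > 0, so some outcome avoids every A_i.

40·p = 14/15 ≈ 0.9333333; existence CERTIFIED by the union bound.


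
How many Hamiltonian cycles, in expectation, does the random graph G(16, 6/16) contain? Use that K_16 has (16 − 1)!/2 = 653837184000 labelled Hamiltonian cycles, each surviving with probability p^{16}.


K_16 has (16 − 1)!/2 = 653837184000 labelled Hamiltonian cycles.
For each such Hamiltonian cycle H, let X_H = 1 if all 16 edges of H are present in G. Then P[X_H = 1] = p^{16} = (3/8)^{16} = 43046721/281474976710656.
By linearity of expectation: E[X] = Σ_H E[X_H] = 653837184000 · p^{16} = 653837184000 · 43046721/281474976710656 = 27485885585032875/274877906944.
Numerically: E[X] ≈ 9.999e+04.

E[X] = 653837184000 · (3/8)^{16} = 27485885585032875/274877906944 ≈ 9.999e+04.


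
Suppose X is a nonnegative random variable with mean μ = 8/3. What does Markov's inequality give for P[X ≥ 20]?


μ = E[X] = 8/3, a = 20.
Markov: P[X ≥ 20] ≤ μ/a = (8/3)/20 = 2/15.
Numerically: ≈ 0.133.
(Since a = 20 > μ = 2.667, the bound 2/15 is < 1 and informative.)

P[X ≥ 20] ≤ 2/15 ≈ 0.133.


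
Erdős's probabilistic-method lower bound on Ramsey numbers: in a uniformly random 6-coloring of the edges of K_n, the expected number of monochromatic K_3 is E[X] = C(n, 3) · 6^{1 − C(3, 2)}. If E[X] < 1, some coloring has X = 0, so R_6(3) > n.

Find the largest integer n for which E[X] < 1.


We need C(n, 3) · 6^{1 − 3} < 1, i.e. C(n, 3) < 6^{3 − 1} = 36.
Check values of n near the boundary:
  n = 3: C(3, 3) = 1; 1 < 36? YES
  n = 4: C(4, 3) = 4; 4 < 36? YES
  n = 5: C(5, 3) = 10; 10 < 36? YES
  n = 6: C(6, 3) = 20; 20 < 36? YES
  n = 7: C(7, 3) = 35; 35 < 36? YES
  n = 8: C(8, 3) = 56; 56 < 36? NO
  n = 9: C(9, 3) = 84; 84 < 36? NO
The largest n with C(n, 3) < 36 is n = 7 (where E[X] = 35/36 ≈ 0.97222). Hence R_6(3) > 7, i.e. R_6(3) ≥ 8.

Largest n = 7; hence R_6(3) > 7.


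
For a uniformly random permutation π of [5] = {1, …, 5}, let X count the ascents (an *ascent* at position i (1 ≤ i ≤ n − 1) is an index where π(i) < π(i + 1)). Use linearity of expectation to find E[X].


Write X = Σ X_I over i = 1, …, 4, with X_I the indicator of one ascent.
There are 4 indicators.
For each fixed i, the pair (π(i), π(i+1)) is a uniformly random ordered pair of distinct values from {1, …, 5}; by symmetry P[π(i) < π(i+1)] = 1/2.
By linearity: E[X] = 4 · (1/2) = (5 − 1) · (1/2) = 2 ≈ 2.000000.

E[X] = 2 = 2.000000.


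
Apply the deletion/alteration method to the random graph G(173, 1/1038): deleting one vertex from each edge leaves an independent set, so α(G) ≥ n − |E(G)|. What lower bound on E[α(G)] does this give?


E[|E(G)|] = C(173, 2)·p = 14878 · (1/1038) = 43/3.
E[α(G)] ≥ n − E[|E(G)|] = 173 − 43/3 = 476/3.
Numerically: ≈ 158.6667.
(This is only a lower bound; the true E[α(G)] may be larger.)

E[α(G)] ≥ 476/3 ≈ 158.6667.


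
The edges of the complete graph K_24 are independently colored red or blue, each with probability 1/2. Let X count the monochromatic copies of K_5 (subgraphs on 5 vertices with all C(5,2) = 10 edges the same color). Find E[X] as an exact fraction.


Let X = Σ_S X_S over the C(24, 5) = 42504 subsets S of size 5, where X_S = 1 if the K_5 on S is monochromatic.
For a fixed S, the K_5 on S has C(5, 2) = 10 edges. P[all 10 edges red] = (1/2)^10, and likewise for blue, so P[monochromatic] = 2·(1/2)^10 = 2^{1 − 10} = 1/512.
By linearity of expectation: E[X] = C(24, 5) · 2^{1 − 10} = 42504 · 1/512 = 5313/64.
Numerically: E[X] ≈ 83.01562.

E[X] = C(24,5)·2^(1−C(5,2)) = 5313/64 ≈ 83.01562.


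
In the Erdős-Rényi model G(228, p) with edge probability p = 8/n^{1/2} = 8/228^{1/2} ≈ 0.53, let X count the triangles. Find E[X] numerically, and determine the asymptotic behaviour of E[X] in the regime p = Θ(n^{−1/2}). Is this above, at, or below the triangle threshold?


Number of potential triangles: C(228, 3) = 1949476.
Each occurs with probability p³ ≈ (0.53)³ ≈ 1.48719e-01.
By linearity: E[X] = C(228, 3)·p³ ≈ 1949476 · 1.48719e-01 ≈ 289924.945.
Since α = 1/2 < 1, p = c/n^{1/2} ≫ 1/n is above the triangle threshold p ~ 1/n. Asymptotically E[X] ~ (c³/6)·n^{3(1−α)} = (8³/6)·n^{1.5} → ∞; triangles are abundant w.h.p.

E[X] ≈ 289924.945; in regime p = Θ(1/n^{1/2}) E[X] diverges (above the triangle threshold p ~ 1/n).


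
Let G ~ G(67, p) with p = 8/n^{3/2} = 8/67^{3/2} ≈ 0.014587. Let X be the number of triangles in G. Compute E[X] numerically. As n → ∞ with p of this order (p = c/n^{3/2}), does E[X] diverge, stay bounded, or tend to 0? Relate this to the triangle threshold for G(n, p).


Number of potential triangles: C(67, 3) = 47905.
Each occurs with probability p³ ≈ (0.014587)³ ≈ 3.1040832e-06.
By linearity: E[X] = C(67, 3)·p³ ≈ 47905 · 3.1040832e-06 ≈ 0.14870.
Since α = 3/2 > 1, p = c/n^{3/2} = o(1/n) is below the triangle threshold p ~ 1/n. Asymptotically E[X] ~ (c³/6)·n^{3(1−α)} = (8³/6)·n^{-1.5} → 0, so by Markov's inequality G has no triangles w.h.p.

E[X] ≈ 0.14870; in regime p = Θ(1/n^{3/2}) E[X] tends to 0 (below the triangle threshold p ~ 1/n).


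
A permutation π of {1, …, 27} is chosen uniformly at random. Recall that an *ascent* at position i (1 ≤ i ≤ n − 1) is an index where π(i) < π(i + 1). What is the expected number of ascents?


Write X = Σ X_I over i = 1, …, 26, with X_I the indicator of one ascent.
There are 26 indicators.
For each fixed i, the pair (π(i), π(i+1)) is a uniformly random ordered pair of distinct values from {1, …, 27}; by symmetry P[π(i) < π(i+1)] = 1/2.
By linearity: E[X] = 26 · (1/2) = (27 − 1) · (1/2) = 13 ≈ 13.00000.

E[X] = 13 = 13.00000.


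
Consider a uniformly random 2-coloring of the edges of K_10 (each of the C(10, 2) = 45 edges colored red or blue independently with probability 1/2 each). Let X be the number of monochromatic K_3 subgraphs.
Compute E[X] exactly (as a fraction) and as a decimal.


Let X = Σ_S X_S over the C(10, 3) = 120 subsets S of size 3, where X_S = 1 if the K_3 on S is monochromatic.
For a fixed S, the K_3 on S has C(3, 2) = 3 edges. P[all 3 edges red] = (1/2)^3, and likewise for blue, so P[monochromatic] = 2·(1/2)^3 = 2^{1 − 3} = 1/4.
Summing: E[X] = C(10, 3) · 2^{1 − 3} = 120 · 1/4 = 30.
Numerically: E[X] ≈ 30.00000.

E[X] = C(10,3)·2^(1−C(3,2)) = 30 ≈ 30.00000.


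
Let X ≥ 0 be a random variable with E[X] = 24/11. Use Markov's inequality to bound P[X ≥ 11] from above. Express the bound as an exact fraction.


μ = E[X] = 24/11, a = 11.
Markov: P[X ≥ 11] ≤ μ/a = (24/11)/11 = 24/121.
Numerically: ≈ 0.198347.
(Since a = 11 > μ = 2.181818, the bound 24/121 is < 1 and informative.)

P[X ≥ 11] ≤ 24/121 ≈ 0.198347.


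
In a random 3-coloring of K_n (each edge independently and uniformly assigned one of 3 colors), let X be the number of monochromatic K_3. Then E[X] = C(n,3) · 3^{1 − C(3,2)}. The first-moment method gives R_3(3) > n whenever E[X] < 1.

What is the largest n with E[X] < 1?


We need C(n, 3) · 3^{1 − 3} < 1, i.e. C(n, 3) < 3^{3 − 1} = 9.
Check values of n near the boundary:
  n = 3: C(3, 3) = 1; 1 < 9? YES
  n = 4: C(4, 3) = 4; 4 < 9? YES
  n = 5: C(5, 3) = 10; 10 < 9? NO
  n = 6: C(6, 3) = 20; 20 < 9? NO
The largest n with C(n, 3) < 9 is n = 4 (where E[X] = 4/9 ≈ 0.4444444). Hence R_3(3) > 4, i.e. R_3(3) ≥ 5.

Largest n = 4; hence R_3(3) > 4.


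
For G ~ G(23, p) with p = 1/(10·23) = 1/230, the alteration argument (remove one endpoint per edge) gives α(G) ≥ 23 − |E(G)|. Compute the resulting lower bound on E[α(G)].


E[|E(G)|] = C(23, 2)·p = 253 · (1/230) = 11/10.
E[α(G)] ≥ n − E[|E(G)|] = 23 − 11/10 = 219/10.
Numerically: ≈ 21.900000.
(This is only a lower bound; the true E[α(G)] may be larger.)

E[α(G)] ≥ 219/10 ≈ 21.900000.


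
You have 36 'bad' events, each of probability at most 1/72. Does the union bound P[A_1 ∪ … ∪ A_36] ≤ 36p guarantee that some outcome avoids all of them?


Union bound: P[∪_{i=1}^{36} A_i] ≤ Σ_i P[A_i] ≤ 36·p = 36·(1/72) = 1/2.
Numerically: 1/2 ≈ 0.50000.
Is 1/2 < 1? YES.
Since P[∪ A_i] ≤ 1/2 < 1, the complement has P[∩ A_i^c] ≥ 1 − 1/2 = 1/2 > 0, so some outcome avoids every A_i.

36·p = 1/2 ≈ 0.50000; existence CERTIFIED by the union bound.


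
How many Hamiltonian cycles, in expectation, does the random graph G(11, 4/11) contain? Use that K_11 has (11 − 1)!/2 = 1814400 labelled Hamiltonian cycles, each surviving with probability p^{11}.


K_11 has (11 − 1)!/2 = 1814400 labelled Hamiltonian cycles.
For each such Hamiltonian cycle H, let X_H = 1 if all 11 edges of H are present in G. Then P[X_H = 1] = p^{11} = (4/11)^{11} = 4194304/285311670611.
By linearity: E[X] = Σ_H E[X_H] = 1814400 · p^{11} = 1814400 · 4194304/285311670611 = 7610145177600/285311670611.
Numerically: E[X] ≈ 26.6731.

E[X] = 1814400 · (4/11)^{11} = 7610145177600/285311670611 ≈ 26.6731.


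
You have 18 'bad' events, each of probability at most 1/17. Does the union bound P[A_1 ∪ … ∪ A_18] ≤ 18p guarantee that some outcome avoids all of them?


Union bound: P[∪_{i=1}^{18} A_i] ≤ Σ_i P[A_i] ≤ 18·p = 18·(1/17) = 18/17.
Numerically: 18/17 ≈ 1.0588.
Is 18/17 < 1? NO.
Since the bound 18/17 is ≥ 1, the union bound is uninformative here; it does NOT by itself certify existence.

18·p = 18/17 ≈ 1.0588; existence NOT certified by the union bound.


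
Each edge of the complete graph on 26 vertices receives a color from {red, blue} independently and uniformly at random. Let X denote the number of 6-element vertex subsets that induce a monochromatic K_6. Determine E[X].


Let X = Σ_S X_S over the C(26, 6) = 230230 subsets S of size 6, where X_S = 1 if the K_6 on S is monochromatic.
For a fixed S, the K_6 on S has C(6, 2) = 15 edges. P[all 15 edges red] = (1/2)^15, and likewise for blue, so P[monochromatic] = 2·(1/2)^15 = 2^{1 − 15} = 1/16384.
Summing: E[X] = C(26, 6) · 2^{1 − 15} = 230230 · 1/16384 = 115115/8192.
Numerically: E[X] ≈ 14.0521.

E[X] = C(26,6)·2^(1−C(6,2)) = 115115/8192 ≈ 14.0521.


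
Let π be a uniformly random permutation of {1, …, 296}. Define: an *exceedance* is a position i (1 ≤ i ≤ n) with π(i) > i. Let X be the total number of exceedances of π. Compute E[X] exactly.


Write X = Σ_{i=1}^{296} X_i, where X_i = 1_{π(i) > i}.
For each fixed i, π(i) is uniform over {1, …, 296} (marginal of a uniform permutation), so P[π(i) > i] = (n − i)/n. Summing: Σ_{i=1}^{296} (n − i)/n = (0 + 1 + … + 295)/296 = 296(296 − 1)/(2·296) = (296 − 1)/2.
Hence E[X] = Σ_{i=1}^{296} (296 − i)/296 = 295/2 ≈ 147.500.

E[X] = 295/2 = 147.500.


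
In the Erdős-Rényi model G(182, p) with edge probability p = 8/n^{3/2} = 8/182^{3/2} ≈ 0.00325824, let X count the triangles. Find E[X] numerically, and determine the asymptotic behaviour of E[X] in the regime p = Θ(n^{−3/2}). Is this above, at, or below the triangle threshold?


Number of potential triangles: C(182, 3) = 988260.
Each occurs with probability p³ ≈ (0.00325824)³ ≈ 3.45898529e-08.
By linearity: E[X] = C(182, 3)·p³ ≈ 988260 · 3.45898529e-08 ≈ 0.034184.
Since α = 3/2 > 1, p = c/n^{3/2} = o(1/n) is below the triangle threshold p ~ 1/n. Asymptotically E[X] ~ (c³/6)·n^{3(1−α)} = (8³/6)·n^{-1.5} → 0, so by Markov's inequality G has no triangles w.h.p.

E[X] ≈ 0.034184; in regime p = Θ(1/n^{3/2}) E[X] tends to 0 (below the triangle threshold p ~ 1/n).


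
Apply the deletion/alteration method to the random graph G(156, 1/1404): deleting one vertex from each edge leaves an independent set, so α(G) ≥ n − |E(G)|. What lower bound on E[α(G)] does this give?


E[|E(G)|] = C(156, 2)·p = 12090 · (1/1404) = 155/18.
E[α(G)] ≥ n − E[|E(G)|] = 156 − 155/18 = 2653/18.
Numerically: ≈ 147.389.
(This is only a lower bound; the true E[α(G)] may be larger.)

E[α(G)] ≥ 2653/18 ≈ 147.389.


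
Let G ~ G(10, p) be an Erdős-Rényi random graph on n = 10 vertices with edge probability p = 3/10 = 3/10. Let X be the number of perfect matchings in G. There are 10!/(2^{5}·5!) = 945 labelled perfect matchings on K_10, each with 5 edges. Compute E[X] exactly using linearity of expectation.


K_10 has 10!/(2^{5}·5!) = 945 labelled perfect matchings.
For each such perfect matching H, let X_H = 1 if all 5 edges of H are present in G. Then P[X_H = 1] = p^{5} = (3/10)^{5} = 243/100000.
Summing the indicators: E[X] = Σ_H E[X_H] = 945 · p^{5} = 945 · 243/100000 = 45927/20000.
Numerically: E[X] ≈ 2.3.

E[X] = 945 · (3/10)^{5} = 45927/20000 ≈ 2.3.


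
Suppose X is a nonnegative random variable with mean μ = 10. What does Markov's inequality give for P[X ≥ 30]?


μ = E[X] = 10, a = 30.
Markov: P[X ≥ 30] ≤ μ/a = (10)/30 = 1/3.
Numerically: ≈ 0.333333.
(Since a = 30 > μ = 10.000000, the bound 1/3 is < 1 and informative.)

P[X ≥ 30] ≤ 1/3 ≈ 0.333333.


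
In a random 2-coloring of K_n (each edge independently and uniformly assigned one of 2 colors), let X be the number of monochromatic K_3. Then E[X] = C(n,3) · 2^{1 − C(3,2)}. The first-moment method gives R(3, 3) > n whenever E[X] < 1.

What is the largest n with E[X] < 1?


We need C(n, 3) · 2^{1 − 3} < 1, i.e. C(n, 3) < 2^{3 − 1} = 4.
Check values of n near the boundary:
  n = 3: C(3, 3) = 1; 1 < 4? YES
  n = 4: C(4, 3) = 4; 4 < 4? NO
  n = 5: C(5, 3) = 10; 10 < 4? NO
The largest n with C(n, 3) < 4 is n = 3 (where E[X] = 1/4 ≈ 0.2500). Hence R(3, 3) > 3, i.e. R(3, 3) ≥ 4.

Largest n = 3; hence R(3, 3) > 3.


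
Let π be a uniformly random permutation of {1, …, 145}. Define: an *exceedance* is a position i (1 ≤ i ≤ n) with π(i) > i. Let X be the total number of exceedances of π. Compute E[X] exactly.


Write X = Σ_{i=1}^{145} X_i, where X_i = 1_{π(i) > i}.
For each fixed i, π(i) is uniform over {1, …, 145} (marginal of a uniform permutation), so P[π(i) > i] = (n − i)/n. Summing: Σ_{i=1}^{145} (n − i)/n = (0 + 1 + … + 144)/145 = 145(145 − 1)/(2·145) = (145 − 1)/2.
Hence E[X] = Σ_{i=1}^{145} (145 − i)/145 = 72 ≈ 72.0000.

E[X] = 72 = 72.0000.


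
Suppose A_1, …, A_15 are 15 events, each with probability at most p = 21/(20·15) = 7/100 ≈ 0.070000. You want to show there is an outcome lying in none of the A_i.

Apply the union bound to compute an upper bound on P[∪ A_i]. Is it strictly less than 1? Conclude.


Union bound: P[∪_{i=1}^{15} A_i] ≤ Σ_i P[A_i] ≤ 15·p = 15·(7/100) = 21/20.
Numerically: 21/20 ≈ 1.050000.
Is 21/20 < 1? NO.
Since the bound 21/20 is ≥ 1, the union bound is uninformative here; it does NOT by itself certify existence.

15·p = 21/20 ≈ 1.050000; existence NOT certified by the union bound.


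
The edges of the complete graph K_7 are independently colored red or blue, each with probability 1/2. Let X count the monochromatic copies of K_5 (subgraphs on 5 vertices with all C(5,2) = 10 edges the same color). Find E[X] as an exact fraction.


Let X = Σ_S X_S over the C(7, 5) = 21 subsets S of size 5, where X_S = 1 if the K_5 on S is monochromatic.
For a fixed S, the K_5 on S has C(5, 2) = 10 edges. P[all 10 edges red] = (1/2)^10, and likewise for blue, so P[monochromatic] = 2·(1/2)^10 = 2^{1 − 10} = 1/512.
Summing: E[X] = C(7, 5) · 2^{1 − 10} = 21 · 1/512 = 21/512.
Numerically: E[X] ≈ 0.0410.

E[X] = C(7,5)·2^(1−C(5,2)) = 21/512 ≈ 0.0410.


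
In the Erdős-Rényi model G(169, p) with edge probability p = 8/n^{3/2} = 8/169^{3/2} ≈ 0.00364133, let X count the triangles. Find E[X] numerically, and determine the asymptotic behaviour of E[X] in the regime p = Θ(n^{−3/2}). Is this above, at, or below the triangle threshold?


Number of potential triangles: C(169, 3) = 790244.
Each occurs with probability p³ ≈ (0.00364133)³ ≈ 4.82813928e-08.
By linearity: E[X] = C(169, 3)·p³ ≈ 790244 · 4.82813928e-08 ≈ 0.038154.
Since α = 3/2 > 1, p = c/n^{3/2} = o(1/n) is below the triangle threshold p ~ 1/n. Asymptotically E[X] ~ (c³/6)·n^{3(1−α)} = (8³/6)·n^{-1.5} → 0, so by Markov's inequality G has no triangles w.h.p.

E[X] ≈ 0.038154; in regime p = Θ(1/n^{3/2}) E[X] tends to 0 (below the triangle threshold p ~ 1/n).


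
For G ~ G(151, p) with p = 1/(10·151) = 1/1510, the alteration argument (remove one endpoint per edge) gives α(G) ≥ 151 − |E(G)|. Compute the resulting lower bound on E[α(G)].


E[|E(G)|] = C(151, 2)·p = 11325 · (1/1510) = 15/2.
E[α(G)] ≥ n − E[|E(G)|] = 151 − 15/2 = 287/2.
Numerically: ≈ 143.5000.
(This is only a lower bound; the true E[α(G)] may be larger.)

E[α(G)] ≥ 287/2 ≈ 143.5000.


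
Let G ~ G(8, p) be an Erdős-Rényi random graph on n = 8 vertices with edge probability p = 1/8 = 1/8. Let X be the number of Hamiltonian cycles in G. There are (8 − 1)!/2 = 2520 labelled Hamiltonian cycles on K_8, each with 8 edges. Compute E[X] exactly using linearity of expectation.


K_8 has (8 − 1)!/2 = 2520 labelled Hamiltonian cycles.
For each such Hamiltonian cycle H, let X_H = 1 if all 8 edges of H are present in G. Then P[X_H = 1] = p^{8} = (1/8)^{8} = 1/16777216.
By linearity of expectation: E[X] = Σ_H E[X_H] = 2520 · p^{8} = 2520 · 1/16777216 = 315/2097152.
Numerically: E[X] ≈ 0.00015.

E[X] = 2520 · (1/8)^{8} = 315/2097152 ≈ 0.00015.


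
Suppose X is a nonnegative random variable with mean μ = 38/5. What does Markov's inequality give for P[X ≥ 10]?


μ = E[X] = 38/5, a = 10.
Markov: P[X ≥ 10] ≤ μ/a = (38/5)/10 = 19/25.
Numerically: ≈ 0.760000.
(Since a = 10 > μ = 7.600000, the bound 19/25 is < 1 and informative.)

P[X ≥ 10] ≤ 19/25 ≈ 0.760000.


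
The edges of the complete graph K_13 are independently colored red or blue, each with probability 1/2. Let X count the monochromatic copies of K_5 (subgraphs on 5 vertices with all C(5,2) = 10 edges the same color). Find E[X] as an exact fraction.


Let X = Σ_S X_S over the C(13, 5) = 1287 subsets S of size 5, where X_S = 1 if the K_5 on S is monochromatic.
For a fixed S, the K_5 on S has C(5, 2) = 10 edges. P[all 10 edges red] = (1/2)^10, and likewise for blue, so P[monochromatic] = 2·(1/2)^10 = 2^{1 − 10} = 1/512.
By linearity of expectation: E[X] = C(13, 5) · 2^{1 − 10} = 1287 · 1/512 = 1287/512.
Numerically: E[X] ≈ 2.513672.

E[X] = C(13,5)·2^(1−C(5,2)) = 1287/512 ≈ 2.513672.


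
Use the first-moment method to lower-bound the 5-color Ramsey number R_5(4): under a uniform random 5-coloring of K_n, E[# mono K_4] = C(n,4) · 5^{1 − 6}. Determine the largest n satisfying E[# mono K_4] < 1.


We need C(n, 4) · 5^{1 − 6} < 1, i.e. C(n, 4) < 5^{6 − 1} = 3125.
Check values of n near the boundary:
  n = 17: C(17, 4) = 2380; 2380 < 3125? YES
  n = 18: C(18, 4) = 3060; 3060 < 3125? YES
  n = 19: C(19, 4) = 3876; 3876 < 3125? NO
The largest n with C(n, 4) < 3125 is n = 18 (where E[X] = 612/625 ≈ 0.9792). Hence R_5(4) > 18, i.e. R_5(4) ≥ 19.

Largest n = 18; hence R_5(4) > 18.


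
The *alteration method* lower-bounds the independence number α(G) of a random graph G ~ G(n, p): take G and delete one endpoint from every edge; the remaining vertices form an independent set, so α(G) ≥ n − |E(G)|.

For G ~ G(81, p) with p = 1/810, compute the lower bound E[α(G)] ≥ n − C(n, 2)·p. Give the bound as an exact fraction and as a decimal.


E[|E(G)|] = C(81, 2)·p = 3240 · (1/810) = 4.
E[α(G)] ≥ n − E[|E(G)|] = 81 − 4 = 77.
Numerically: ≈ 77.0000.
(This is only a lower bound; the true E[α(G)] may be larger.)

E[α(G)] ≥ 77 ≈ 77.0000.


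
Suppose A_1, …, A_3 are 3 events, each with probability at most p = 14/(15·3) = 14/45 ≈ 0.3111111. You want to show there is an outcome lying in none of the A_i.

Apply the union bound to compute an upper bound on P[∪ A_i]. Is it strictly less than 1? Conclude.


Union bound: P[∪_{i=1}^{3} A_i] ≤ Σ_i P[A_i] ≤ 3·p = 3·(14/45) = 14/15.
Numerically: 14/15 ≈ 0.9333333.
Is 14/15 < 1? YES.
Since P[∪ A_i] ≤ 14/15 < 1, the complement has P[∩ A_i^c] ≥ 1 − 14/15 = 1/15 > 0, so some outcome avoids every A_i.

3·p = 14/15 ≈ 0.9333333; existence CERTIFIED by the union bound.


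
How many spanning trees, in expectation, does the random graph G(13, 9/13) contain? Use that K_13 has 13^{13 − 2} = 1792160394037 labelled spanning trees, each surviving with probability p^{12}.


K_13 has 13^{13 − 2} = 1792160394037 labelled spanning trees.
For each such spanning tree H, let X_H = 1 if all 12 edges of H are present in G. Then P[X_H = 1] = p^{12} = (9/13)^{12} = 282429536481/23298085122481.
By linearity of expectation: E[X] = Σ_H E[X_H] = 1792160394037 · p^{12} = 1792160394037 · 282429536481/23298085122481 = 282429536481/13.
Numerically: E[X] ≈ 2.1725e+10.

E[X] = 1792160394037 · (9/13)^{12} = 282429536481/13 ≈ 2.1725e+10.


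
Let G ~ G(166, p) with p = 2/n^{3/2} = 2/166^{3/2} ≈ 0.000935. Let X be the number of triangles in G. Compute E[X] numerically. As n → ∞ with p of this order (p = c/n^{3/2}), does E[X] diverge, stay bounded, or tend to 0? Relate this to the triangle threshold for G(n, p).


Number of potential triangles: C(166, 3) = 748660.
Each occurs with probability p³ ≈ (0.000935)³ ≈ 8.17718e-10.
By linearity: E[X] = C(166, 3)·p³ ≈ 748660 · 8.17718e-10 ≈ 0.001.
Since α = 3/2 > 1, p = c/n^{3/2} = o(1/n) is below the triangle threshold p ~ 1/n. Asymptotically E[X] ~ (c³/6)·n^{3(1−α)} = (2³/6)·n^{-1.5} → 0, so by Markov's inequality G has no triangles w.h.p.

E[X] ≈ 0.001; in regime p = Θ(1/n^{3/2}) E[X] tends to 0 (below the triangle threshold p ~ 1/n).


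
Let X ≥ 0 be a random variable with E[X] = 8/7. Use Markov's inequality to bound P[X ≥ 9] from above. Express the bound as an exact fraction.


μ = E[X] = 8/7, a = 9.
Markov: P[X ≥ 9] ≤ μ/a = (8/7)/9 = 8/63.
Numerically: ≈ 0.1270.
(Since a = 9 > μ = 1.1429, the bound 8/63 is < 1 and informative.)

P[X ≥ 9] ≤ 8/63 ≈ 0.1270.


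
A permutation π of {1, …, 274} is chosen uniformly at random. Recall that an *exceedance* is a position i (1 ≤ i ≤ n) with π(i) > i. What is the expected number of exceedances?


Write X = Σ_{i=1}^{274} X_i, where X_i = 1_{π(i) > i}.
For each fixed i, π(i) is uniform over {1, …, 274} (marginal of a uniform permutation), so P[π(i) > i] = (n − i)/n. Summing: Σ_{i=1}^{274} (n − i)/n = (0 + 1 + … + 273)/274 = 274(274 − 1)/(2·274) = (274 − 1)/2.
Hence E[X] = Σ_{i=1}^{274} (274 − i)/274 = 273/2 ≈ 136.5000.

E[X] = 273/2 = 136.5000.


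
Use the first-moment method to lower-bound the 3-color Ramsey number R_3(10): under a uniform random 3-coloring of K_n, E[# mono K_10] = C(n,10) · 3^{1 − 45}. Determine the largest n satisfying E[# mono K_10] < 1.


We need C(n, 10) · 3^{1 − 45} < 1, i.e. C(n, 10) < 3^{45 − 1} = 984770902183611232881.
Check values of n near the boundary:
  n = 572: C(572, 10) = 954640815642161682606; 954640815642161682606 < 984770902183611232881? YES
  n = 573: C(573, 10) = 971597135635805762226; 971597135635805762226 < 984770902183611232881? YES
  n = 574: C(574, 10) = 988824035203816502691; 988824035203816502691 < 984770902183611232881? NO
The largest n with C(n, 10) < 984770902183611232881 is n = 573 (where E[X] = 35985079097622435638/36472996377170786403 ≈ 0.9866225). Hence R_3(10) > 573, i.e. R_3(10) ≥ 574.

Largest n = 573; hence R_3(10) > 573.


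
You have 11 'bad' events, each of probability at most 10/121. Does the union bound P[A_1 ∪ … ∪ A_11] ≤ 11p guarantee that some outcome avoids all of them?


Union bound: P[∪_{i=1}^{11} A_i] ≤ Σ_i P[A_i] ≤ 11·p = 11·(10/121) = 10/11.
Numerically: 10/11 ≈ 0.909091.
Is 10/11 < 1? YES.
Since P[∪ A_i] ≤ 10/11 < 1, the complement has P[∩ A_i^c] ≥ 1 − 10/11 = 1/11 > 0, so some outcome avoids every A_i.

11·p = 10/11 ≈ 0.909091; existence CERTIFIED by the union bound.


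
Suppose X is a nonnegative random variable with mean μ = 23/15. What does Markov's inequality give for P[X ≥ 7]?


μ = E[X] = 23/15, a = 7.
Markov: P[X ≥ 7] ≤ μ/a = (23/15)/7 = 23/105.
Numerically: ≈ 0.219048.
(Since a = 7 > μ = 1.533333, the bound 23/105 is < 1 and informative.)

P[X ≥ 7] ≤ 23/105 ≈ 0.219048.


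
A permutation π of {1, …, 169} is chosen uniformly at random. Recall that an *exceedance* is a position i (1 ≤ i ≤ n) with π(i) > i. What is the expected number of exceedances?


Write X = Σ_{i=1}^{169} X_i, where X_i = 1_{π(i) > i}.
For each fixed i, π(i) is uniform over {1, …, 169} (marginal of a uniform permutation), so P[π(i) > i] = (n − i)/n. Summing: Σ_{i=1}^{169} (n − i)/n = (0 + 1 + … + 168)/169 = 169(169 − 1)/(2·169) = (169 − 1)/2.
Hence E[X] = Σ_{i=1}^{169} (169 − i)/169 = 84 ≈ 84.00000.

E[X] = 84 = 84.00000.


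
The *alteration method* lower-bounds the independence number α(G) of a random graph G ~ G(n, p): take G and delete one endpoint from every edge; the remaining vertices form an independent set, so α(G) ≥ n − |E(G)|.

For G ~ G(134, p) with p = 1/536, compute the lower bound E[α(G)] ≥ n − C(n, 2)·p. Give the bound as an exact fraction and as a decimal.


E[|E(G)|] = C(134, 2)·p = 8911 · (1/536) = 133/8.
E[α(G)] ≥ n − E[|E(G)|] = 134 − 133/8 = 939/8.
Numerically: ≈ 117.375000.
(This is only a lower bound; the true E[α(G)] may be larger.)

E[α(G)] ≥ 939/8 ≈ 117.375000.


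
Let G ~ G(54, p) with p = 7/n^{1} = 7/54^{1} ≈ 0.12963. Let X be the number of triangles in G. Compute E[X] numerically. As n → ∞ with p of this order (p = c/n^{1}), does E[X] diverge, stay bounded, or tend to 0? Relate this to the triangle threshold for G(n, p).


Number of potential triangles: C(54, 3) = 24804.
Each occurs with probability p³ ≈ (0.12963)³ ≈ 2.17827567e-03.
By linearity: E[X] = C(54, 3)·p³ ≈ 24804 · 2.17827567e-03 ≈ 54.029950.
Here α = 1, so p = 7/n is exactly at the triangle threshold p ~ 1/n. Asymptotically E[X] → c³/6 = 7³/6 = 343/6 ≈ 57.166667, a bounded constant. In this regime the triangle count is asymptotically Poisson(c³/6).

E[X] ≈ 54.029950; in regime p = Θ(1/n^{1}) E[X] stays bounded (at the triangle threshold p ~ 1/n).


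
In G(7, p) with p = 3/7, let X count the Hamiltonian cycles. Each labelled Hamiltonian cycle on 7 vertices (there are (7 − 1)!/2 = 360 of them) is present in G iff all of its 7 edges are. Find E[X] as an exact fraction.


K_7 has (7 − 1)!/2 = 360 labelled Hamiltonian cycles.
For each such Hamiltonian cycle H, let X_H = 1 if all 7 edges of H are present in G. Then P[X_H = 1] = p^{7} = (3/7)^{7} = 2187/823543.
By linearity: E[X] = Σ_H E[X_H] = 360 · p^{7} = 360 · 2187/823543 = 787320/823543.
Numerically: E[X] ≈ 0.956.

E[X] = 360 · (3/7)^{7} = 787320/823543 ≈ 0.956.


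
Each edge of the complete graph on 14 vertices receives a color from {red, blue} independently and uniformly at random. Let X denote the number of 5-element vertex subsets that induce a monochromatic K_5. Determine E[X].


Let X = Σ_S X_S over the C(14, 5) = 2002 subsets S of size 5, where X_S = 1 if the K_5 on S is monochromatic.
For a fixed S, the K_5 on S has C(5, 2) = 10 edges. P[all 10 edges red] = (1/2)^10, and likewise for blue, so P[monochromatic] = 2·(1/2)^10 = 2^{1 − 10} = 1/512.
By linearity: E[X] = C(14, 5) · 2^{1 − 10} = 2002 · 1/512 = 1001/256.
Numerically: E[X] ≈ 3.91016.

E[X] = C(14,5)·2^(1−C(5,2)) = 1001/256 ≈ 3.91016.


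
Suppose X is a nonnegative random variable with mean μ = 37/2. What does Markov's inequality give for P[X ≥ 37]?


μ = E[X] = 37/2, a = 37.
Markov: P[X ≥ 37] ≤ μ/a = (37/2)/37 = 1/2.
Numerically: ≈ 0.5000.
(Since a = 37 > μ = 18.5000, the bound 1/2 is < 1 and informative.)

P[X ≥ 37] ≤ 1/2 ≈ 0.5000.


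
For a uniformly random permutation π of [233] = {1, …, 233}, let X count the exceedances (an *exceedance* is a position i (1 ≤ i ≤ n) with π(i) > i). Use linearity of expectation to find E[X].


Write X = Σ_{i=1}^{233} X_i, where X_i = 1_{π(i) > i}.
For each fixed i, π(i) is uniform over {1, …, 233} (marginal of a uniform permutation), so P[π(i) > i] = (n − i)/n. Summing: Σ_{i=1}^{233} (n − i)/n = (0 + 1 + … + 232)/233 = 233(233 − 1)/(2·233) = (233 − 1)/2.
Hence E[X] = Σ_{i=1}^{233} (233 − i)/233 = 116 ≈ 116.00000.

E[X] = 116 = 116.00000.


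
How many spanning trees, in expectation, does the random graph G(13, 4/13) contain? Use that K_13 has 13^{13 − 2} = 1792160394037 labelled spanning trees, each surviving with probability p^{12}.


K_13 has 13^{13 − 2} = 1792160394037 labelled spanning trees.
For each such spanning tree H, let X_H = 1 if all 12 edges of H are present in G. Then P[X_H = 1] = p^{12} = (4/13)^{12} = 16777216/23298085122481.
By linearity: E[X] = Σ_H E[X_H] = 1792160394037 · p^{12} = 1792160394037 · 16777216/23298085122481 = 16777216/13.
Numerically: E[X] ≈ 1.29e+06.

E[X] = 1792160394037 · (4/13)^{12} = 16777216/13 ≈ 1.29e+06.
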